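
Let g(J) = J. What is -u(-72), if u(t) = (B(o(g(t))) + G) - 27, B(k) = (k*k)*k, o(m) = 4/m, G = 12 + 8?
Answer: 40825/5832 ≈ 7.0002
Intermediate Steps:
G = 20
B(k) = k³ (B(k) = k²*k = k³)
u(t) = -7 + 64/t³ (u(t) = ((4/t)³ + 20) - 27 = (64/t³ + 20) - 27 = (20 + 64/t³) - 27 = -7 + 64/t³)
-u(-72) = -(-7 + 64/(-72)³) = -(-7 + 64*(-1/373248)) = -(-7 - 1/5832) = -1*(-40825/5832) = 40825/5832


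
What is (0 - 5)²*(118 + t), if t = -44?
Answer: 1850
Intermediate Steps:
(0 - 5)²*(118 + t) = (0 - 5)²*(118 - 44) = (-5)²*74 = 25*74 = 1850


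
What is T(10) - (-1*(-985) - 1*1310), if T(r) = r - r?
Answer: 325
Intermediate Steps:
T(r) = 0
T(10) - (-1*(-985) - 1*1310) = 0 - (-1*(-985) - 1*1310) = 0 - (985 - 1310) = 0 - 1*(-325) = 0 + 325 = 325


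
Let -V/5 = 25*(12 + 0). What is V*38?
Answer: -57000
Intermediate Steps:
V = -1500 (V = -125*(12 + 0) = -125*12 = -5*300 = -1500)
V*38 = -1500*38 = -57000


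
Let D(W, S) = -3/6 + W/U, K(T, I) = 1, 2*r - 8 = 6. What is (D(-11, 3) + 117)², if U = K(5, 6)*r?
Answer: 2588881/196 ≈ 13209.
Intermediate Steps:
r = 7 (r = 4 + (½)*6 = 4 + 3 = 7)
U = 7 (U = 1*7 = 7)
D(W, S) = -½ + W/7 (D(W, S) = -3/6 + W/7 = -3*⅙ + W*(⅐) = -½ + W/7)
(D(-11, 3) + 117)² = ((-½ + (⅐)*(-11)) + 117)² = ((-½ - 11/7) + 117)² = (-29/14 + 117)² = (1609/14)² = 2588881/196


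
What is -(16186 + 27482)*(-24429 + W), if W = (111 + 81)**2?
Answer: -543011580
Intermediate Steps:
W = 36864 (W = 192**2 = 36864)
-(16186 + 27482)*(-24429 + W) = -(16186 + 27482)*(-24429 + 36864) = -43668*12435 = -1*543011580 = -543011580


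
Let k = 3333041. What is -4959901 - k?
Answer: -8292942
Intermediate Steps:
-4959901 - k = -4959901 - 1*3333041 = -4959901 - 3333041 = -8292942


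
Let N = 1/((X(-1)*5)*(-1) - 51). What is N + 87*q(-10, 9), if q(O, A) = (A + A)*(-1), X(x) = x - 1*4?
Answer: -40717/26 ≈ -1566.0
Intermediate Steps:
X(x) = -4 + x (X(x) = x - 4 = -4 + x)
q(O, A) = -2*A (q(O, A) = (2*A)*(-1) = -2*A)
N = -1/26 (N = 1/(((-4 - 1)*5)*(-1) - 51) = 1/(-5*5*(-1) - 51) = 1/(-25*(-1) - 51) = 1/(25 - 51) = 1/(-26) = -1/26 ≈ -0.038462)
N + 87*q(-10, 9) = -1/26 + 87*(-2*9) = -1/26 + 87*(-18) = -1/26 - 1566 = -40717/26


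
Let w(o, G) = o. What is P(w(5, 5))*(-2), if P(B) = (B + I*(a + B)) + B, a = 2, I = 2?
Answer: -48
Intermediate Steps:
P(B) = 4 + 4*B (P(B) = (B + 2*(2 + B)) + B = (B + (4 + 2*B)) + B = (4 + 3*B) + B = 4 + 4*B)
P(w(5, 5))*(-2) = (4 + 4*5)*(-2) = (4 + 20)*(-2) = 24*(-2) = -48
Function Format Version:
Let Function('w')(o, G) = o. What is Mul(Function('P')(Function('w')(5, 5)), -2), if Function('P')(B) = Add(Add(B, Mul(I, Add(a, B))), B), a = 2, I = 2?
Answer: -48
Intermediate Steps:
Function('P')(B) = Add(4, Mul(4, B)) (Function('P')(B) = Add(Add(B, Mul(2, Add(2, B))), B) = Add(Add(B, Add(4, Mul(2, B))), B) = Add(Add(4, Mul(3, B)), B) = Add(4, Mul(4, B)))
Mul(Function('P')(Function('w')(5, 5)), -2) = Mul(Add(4, Mul(4, 5)), -2) = Mul(Add(4, 20), -2) = Mul(24, -2) = -48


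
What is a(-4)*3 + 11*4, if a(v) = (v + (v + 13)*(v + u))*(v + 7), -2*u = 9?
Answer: -1361/2 ≈ -680.50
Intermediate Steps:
u = -9/2 (u = -1/2*9 = -9/2 ≈ -4.5000)
a(v) = (7 + v)*(v + (13 + v)*(-9/2 + v)) (a(v) = (v + (v + 13)*(v - 9/2))*(v + 7) = (v + (13 + v)*(-9/2 + v))*(7 + v) = (7 + v)*(v + (13 + v)*(-9/2 + v)))
a(-4)*3 + 11*4 = (-819/2 + (-4)**3 + 8*(-4) + (33/2)*(-4)**2)*3 + 11*4 = (-819/2 - 64 - 32 + (33/2)*16)*3 + 44 = (-819/2 - 64 - 32 + 264)*3 + 44 = -483/2*3 + 44 = -1449/2 + 44 = -1361/2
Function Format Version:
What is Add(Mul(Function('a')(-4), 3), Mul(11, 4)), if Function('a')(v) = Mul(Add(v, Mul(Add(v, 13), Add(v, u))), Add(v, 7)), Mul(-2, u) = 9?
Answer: Rational(-1361, 2) ≈ -680.50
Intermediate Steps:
u = Rational(-9, 2) (u = Mul(Rational(-1, 2), 9) = Rational(-9, 2) ≈ -4.5000)
Function('a')(v) = Mul(Add(7, v), Add(v, Mul(Add(13, v), Add(Rational(-9, 2), v)))) (Function('a')(v) = Mul(Add(v, Mul(Add(v, 13), Add(v, Rational(-9, 2)))), Add(v, 7)) = Mul(Add(v, Mul(Add(13, v), Add(Rational(-9, 2), v))), Add(7, v)) = Mul(Add(7, v), Add(v, Mul(Add(13, v), Add(Rational(-9, 2), v)))))
Add(Mul(Function('a')(-4), 3), Mul(11, 4)) = Add(Mul(Add(Rational(-819, 2), Pow(-4, 3), Mul(8, -4), Mul(Rational(33, 2), Pow(-4, 2))), 3), Mul(11, 4)) = Add(Mul(Add(Rational(-819, 2), -64, -32, Mul(Rational(33, 2), 16)), 3), 44) = Add(Mul(Add(Rational(-819, 2), -64, -32, 264), 3), 44) = Add(Mul(Rational(-483, 2), 3), 44) = Add(Rational(-1449, 2), 44) = Rational(-1361, 2)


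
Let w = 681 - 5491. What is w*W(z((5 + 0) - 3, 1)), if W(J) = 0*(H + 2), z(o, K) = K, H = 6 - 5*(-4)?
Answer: 0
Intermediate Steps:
H = 26 (H = 6 + 20 = 26)
W(J) = 0 (W(J) = 0*(26 + 2) = 0*28 = 0)
w = -4810
w*W(z((5 + 0) - 3, 1)) = -4810*0 = 0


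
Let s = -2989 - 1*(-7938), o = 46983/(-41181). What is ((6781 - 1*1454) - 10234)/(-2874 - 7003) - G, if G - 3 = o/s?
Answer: -239924050365/95856176353 ≈ -2.5030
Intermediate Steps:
o = -15661/13727 (o = 46983*(-1/41181) = -15661/13727 ≈ -1.1409)
s = 4949 (s = -2989 + 7938 = 4949)
G = 203789108/67934923 (G = 3 - 15661/13727/4949 = 3 - 15661/13727*1/4949 = 3 - 15661/67934923 = 203789108/67934923 ≈ 2.9998)
((6781 - 1*1454) - 10234)/(-2874 - 7003) - G = ((6781 - 1*1454) - 10234)/(-2874 - 7003) - 1*203789108/67934923 = ((6781 - 1454) - 10234)/(-9877) - 203789108/67934923 = (5327 - 10234)*(-1/9877) - 203789108/67934923 = -4907*(-1/9877) - 203789108/67934923 = 701/1411 - 203789108/67934923 = -239924050365/95856176353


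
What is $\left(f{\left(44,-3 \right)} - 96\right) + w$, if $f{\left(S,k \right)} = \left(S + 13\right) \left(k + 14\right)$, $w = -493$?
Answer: $38$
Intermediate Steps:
$f{\left(S,k \right)} = \left(13 + S\right) \left(14 + k\right)$
$\left(f{\left(44,-3 \right)} - 96\right) + w = \left(\left(182 + 13 \left(-3\right) + 14 \cdot 44 + 44 \left(-3\right)\right) - 96\right) - 493 = \left(\left(182 - 39 + 616 - 132\right) - 96\right) - 493 = \left(627 - 96\right) - 493 = 531 - 493 = 38$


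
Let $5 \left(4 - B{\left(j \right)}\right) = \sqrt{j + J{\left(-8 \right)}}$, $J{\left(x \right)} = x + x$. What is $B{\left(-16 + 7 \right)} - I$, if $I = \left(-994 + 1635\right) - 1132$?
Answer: $495 - i \approx 495.0 - 1.0 i$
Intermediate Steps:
$J{\left(x \right)} = 2 x$
$B{\left(j \right)} = 4 - \frac{\sqrt{-16 + j}}{5}$ ($B{\left(j \right)} = 4 - \frac{\sqrt{j + 2 \left(-8\right)}}{5} = 4 - \frac{\sqrt{j - 16}}{5} = 4 - \frac{\sqrt{-16 + j}}{5}$)
$I = -491$ ($I = 641 - 1132 = -491$)
$B{\left(-16 + 7 \right)} - I = \left(4 - \frac{\sqrt{-16 + \left(-16 + 7\right)}}{5}\right) - -491 = \left(4 - \frac{\sqrt{-16 - 9}}{5}\right) + 491 = \left(4 - \frac{\sqrt{-25}}{5}\right) + 491 = \left(4 - \frac{5 i}{5}\right) + 491 = \left(4 - i\right) + 491 = 495 - i$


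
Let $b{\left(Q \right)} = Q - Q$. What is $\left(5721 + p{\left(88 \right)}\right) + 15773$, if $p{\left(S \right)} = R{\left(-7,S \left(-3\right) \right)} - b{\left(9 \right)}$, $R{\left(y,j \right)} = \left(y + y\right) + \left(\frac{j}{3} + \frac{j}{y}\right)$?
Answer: $\frac{150008}{7} \approx 21430.0$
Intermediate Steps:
$b{\left(Q \right)} = 0$
$R{\left(y,j \right)} = 2 y + \frac{j}{3} + \frac{j}{y}$ ($R{\left(y,j \right)} = 2 y + \left(j \frac{1}{3} + \frac{j}{y}\right) = 2 y + \left(\frac{j}{3} + \frac{j}{y}\right) = 2 y + \frac{j}{3} + \frac{j}{y}$)
$p{\left(S \right)} = -14 - \frac{4 S}{7}$ ($p{\left(S \right)} = \left(2 \left(-7\right) + \frac{S \left(-3\right)}{3} + \frac{S \left(-3\right)}{-7}\right) - 0 = \left(-14 + \frac{\left(-3\right) S}{3} + - 3 S \left(- \frac{1}{7}\right)\right) + 0 = \left(-14 - S + \frac{3 S}{7}\right) + 0 = \left(-14 - \frac{4 S}{7}\right) + 0 = -14 - \frac{4 S}{7}$)
$\left(5721 + p{\left(88 \right)}\right) + 15773 = \left(5721 - \frac{450}{7}\right) + 15773 = \frac{39597}{7} + 15773 = \frac{150008}{7}$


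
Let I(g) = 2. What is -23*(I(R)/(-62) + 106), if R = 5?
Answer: -75555/31 ≈ -2437.3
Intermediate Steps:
-23*(I(R)/(-62) + 106) = -23*(2/(-62) + 106) = -23*(2*(-1/62) + 106) = -23*(-1/31 + 106) = -23*3285/31 = -75555/31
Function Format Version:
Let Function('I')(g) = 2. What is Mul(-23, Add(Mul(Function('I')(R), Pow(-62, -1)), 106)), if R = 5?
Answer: Rational(-75555, 31) ≈ -2437.3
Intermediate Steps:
Mul(-23, Add(Mul(Function('I')(R), Pow(-62, -1)), 106)) = Mul(-23, Add(Mul(2, Pow(-62, -1)), 106)) = Mul(-23, Add(Mul(2, Rational(-1, 62)), 106)) = Mul(-23, Add(Rational(-1, 31), 106)) = Mul(-23, Rational(3285, 31)) = Rational(-75555, 31)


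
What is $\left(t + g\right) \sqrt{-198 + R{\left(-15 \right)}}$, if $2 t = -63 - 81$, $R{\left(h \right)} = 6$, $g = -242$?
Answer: $- 2512 i \sqrt{3} \approx - 4350.9 i$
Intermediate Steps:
$t = -72$ ($t = \frac{-63 - 81}{2} = \frac{1}{2} \left(-144\right) = -72$)
$\left(t + g\right) \sqrt{-198 + R{\left(-15 \right)}} = \left(-72 - 242\right) \sqrt{-198 + 6} = - 314 \sqrt{-192} = - 314 \cdot 8 i \sqrt{3} = - 2512 i \sqrt{3}$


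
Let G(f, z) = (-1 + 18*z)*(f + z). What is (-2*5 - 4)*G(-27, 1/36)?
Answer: -6797/36 ≈ -188.81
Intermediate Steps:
(-2*5 - 4)*G(-27, 1/36) = (-2*5 - 4)*(-1*(-27) - 1/36 + 18*(1/36)² + 18*(-27)/36) = (-10 - 4)*(27 - 1*1/36 + 18*(1/36)² + 18*(-27)*(1/36)) = -14*(27 - 1/36 + 18*(1/1296) - 27/2) = -14*(27 - 1/36 + 1/72 - 27/2) = -14*971/72 = -6797/36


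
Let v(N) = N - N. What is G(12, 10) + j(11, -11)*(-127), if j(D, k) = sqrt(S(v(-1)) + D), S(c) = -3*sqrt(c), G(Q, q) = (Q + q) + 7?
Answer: 29 - 127*sqrt(11) ≈ -392.21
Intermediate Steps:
G(Q, q) = 7 + Q + q
v(N) = 0
j(D, k) = sqrt(D) (j(D, k) = sqrt(-3*sqrt(0) + D) = sqrt(-3*0 + D) = sqrt(0 + D) = sqrt(D))
G(12, 10) + j(11, -11)*(-127) = (7 + 12 + 10) + sqrt(11)*(-127) = 29 - 127*sqrt(11)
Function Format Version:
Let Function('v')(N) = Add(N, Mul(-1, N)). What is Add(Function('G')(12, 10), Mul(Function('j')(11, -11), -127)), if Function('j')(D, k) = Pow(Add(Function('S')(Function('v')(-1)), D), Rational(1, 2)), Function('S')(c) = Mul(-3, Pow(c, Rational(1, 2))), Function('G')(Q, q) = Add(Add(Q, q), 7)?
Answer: Add(29, Mul(-127, Pow(11, Rational(1, 2)))) ≈ -392.21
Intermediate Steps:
Function('G')(Q, q) = Add(7, Q, q)
Function('v')(N) = 0
Function('j')(D, k) = Pow(D, Rational(1, 2)) (Function('j')(D, k) = Pow(Add(Mul(-3, Pow(0, Rational(1, 2))), D), Rational(1, 2)) = Pow(Add(Mul(-3, 0), D), Rational(1, 2)) = Pow(Add(0, D), Rational(1, 2)) = Pow(D, Rational(1, 2)))
Add(Function('G')(12, 10), Mul(Function('j')(11, -11), -127)) = Add(Add(7, 12, 10), Mul(Pow(11, Rational(1, 2)), -127)) = Add(29, Mul(-127, Pow(11, Rational(1, 2))))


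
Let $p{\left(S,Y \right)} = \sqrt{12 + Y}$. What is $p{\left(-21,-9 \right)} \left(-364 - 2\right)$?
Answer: $- 366 \sqrt{3} \approx -633.93$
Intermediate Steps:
$p{\left(-21,-9 \right)} \left(-364 - 2\right) = \sqrt{12 - 9} \left(-364 - 2\right) = \sqrt{3} \left(-366\right) = - 366 \sqrt{3}$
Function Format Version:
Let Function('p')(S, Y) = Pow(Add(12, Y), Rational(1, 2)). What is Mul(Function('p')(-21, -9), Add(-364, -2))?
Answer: Mul(-366, Pow(3, Rational(1, 2))) ≈ -633.93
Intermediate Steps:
Mul(Function('p')(-21, -9), Add(-364, -2)) = Mul(Pow(Add(12, -9), Rational(1, 2)), Add(-364, -2)) = Mul(Pow(3, Rational(1, 2)), -366) = Mul(-366, Pow(3, Rational(1, 2)))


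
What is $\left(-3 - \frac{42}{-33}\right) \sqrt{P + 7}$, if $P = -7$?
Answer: $0$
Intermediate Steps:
$\left(-3 - \frac{42}{-33}\right) \sqrt{P + 7} = \left(-3 - \frac{42}{-33}\right) \sqrt{-7 + 7} = \left(-3 - - \frac{14}{11}\right) \sqrt{0} = \left(-3 + \frac{14}{11}\right) 0 = \left(- \frac{19}{11}\right) 0 = 0$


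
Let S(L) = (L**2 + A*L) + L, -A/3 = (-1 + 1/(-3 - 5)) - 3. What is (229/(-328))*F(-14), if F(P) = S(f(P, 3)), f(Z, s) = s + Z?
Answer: 47861/2624 ≈ 18.240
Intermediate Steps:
f(Z, s) = Z + s
A = 99/8 (A = -3*((-1 + 1/(-3 - 5)) - 3) = -3*((-1 + 1/(-8)) - 3) = -3*((-1 - 1/8) - 3) = -3*(-9/8 - 3) = -3*(-33/8) = 99/8 ≈ 12.375)
S(L) = L**2 + 107*L/8 (S(L) = (L**2 + 99*L/8) + L = L**2 + 107*L/8)
F(P) = (3 + P)*(131 + 8*P)/8 (F(P) = (P + 3)*(107 + 8*(P + 3))/8 = (3 + P)*(107 + 8*(3 + P))/8 = (3 + P)*(107 + (24 + 8*P))/8 = (3 + P)*(131 + 8*P)/8)
(229/(-328))*F(-14) = (229/(-328))*((3 - 14)*(131 + 8*(-14))/8) = (229*(-1/328))*((1/8)*(-11)*(131 - 112)) = -229*(-11)*19/2624 = -229/328*(-209/8) = 47861/2624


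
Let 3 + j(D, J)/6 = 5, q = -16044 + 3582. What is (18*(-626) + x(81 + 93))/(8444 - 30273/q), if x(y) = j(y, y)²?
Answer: -15403032/11695489 ≈ -1.3170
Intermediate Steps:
q = -12462
j(D, J) = 12 (j(D, J) = -18 + 6*5 = -18 + 30 = 12)
x(y) = 144 (x(y) = 12² = 144)
(18*(-626) + x(81 + 93))/(8444 - 30273/q) = (18*(-626) + 144)/(8444 - 30273/(-12462)) = (-11268 + 144)/(8444 - 30273*(-1/12462)) = -11124/(8444 + 10091/4154) = -11124/35086467/4154 = -11124*4154/35086467 = -15403032/11695489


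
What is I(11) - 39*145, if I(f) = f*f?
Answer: -5534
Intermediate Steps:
I(f) = f²
I(11) - 39*145 = 11² - 39*145 = 121 - 5655 = -5534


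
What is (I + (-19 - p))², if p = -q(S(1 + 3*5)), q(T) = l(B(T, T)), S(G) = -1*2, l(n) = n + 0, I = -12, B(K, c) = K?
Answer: 1089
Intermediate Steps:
l(n) = n
S(G) = -2
q(T) = T
p = 2 (p = -1*(-2) = 2)
(I + (-19 - p))² = (-12 + (-19 - 1*2))² = (-12 + (-19 - 2))² = (-12 - 21)² = (-33)² = 1089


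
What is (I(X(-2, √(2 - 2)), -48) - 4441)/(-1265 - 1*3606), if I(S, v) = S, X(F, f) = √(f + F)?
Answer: 4441/4871 - I*√2/4871 ≈ 0.91172 - 0.00029033*I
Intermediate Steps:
X(F, f) = √(F + f)
(I(X(-2, √(2 - 2)), -48) - 4441)/(-1265 - 1*3606) = (√(-2 + √(2 - 2)) - 4441)/(-1265 - 1*3606) = (√(-2 + √0) - 4441)/(-1265 - 3606) = (√(-2 + 0) - 4441)/(-4871) = (√(-2) - 4441)*(-1/4871) = (I*√2 - 4441)*(-1/4871) = (-4441 + I*√2)*(-1/4871) = 4441/4871 - I*√2/4871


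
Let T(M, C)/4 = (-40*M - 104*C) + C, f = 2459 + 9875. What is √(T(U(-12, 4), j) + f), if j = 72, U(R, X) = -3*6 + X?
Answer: I*√15090 ≈ 122.84*I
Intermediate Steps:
U(R, X) = -18 + X
f = 12334
T(M, C) = -412*C - 160*M (T(M, C) = 4*((-40*M - 104*C) + C) = 4*((-104*C - 40*M) + C) = 4*(-103*C - 40*M) = -412*C - 160*M)
√(T(U(-12, 4), j) + f) = √((-412*72 - 160*(-18 + 4)) + 12334) = √((-29664 - 160*(-14)) + 12334) = √((-29664 + 2240) + 12334) = √(-27424 + 12334) = √(-15090) = I*√15090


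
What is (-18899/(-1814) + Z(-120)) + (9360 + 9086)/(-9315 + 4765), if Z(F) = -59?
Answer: -217219447/4126850 ≈ -52.636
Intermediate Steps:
(-18899/(-1814) + Z(-120)) + (9360 + 9086)/(-9315 + 4765) = (-18899/(-1814) - 59) + (9360 + 9086)/(-9315 + 4765) = (-18899*(-1/1814) - 59) + 18446/(-4550) = (18899/1814 - 59) + 18446*(-1/4550) = -88127/1814 - 9223/2275 = -217219447/4126850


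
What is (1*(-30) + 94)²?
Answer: 4096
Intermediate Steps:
(1*(-30) + 94)² = (-30 + 94)² = 64² = 4096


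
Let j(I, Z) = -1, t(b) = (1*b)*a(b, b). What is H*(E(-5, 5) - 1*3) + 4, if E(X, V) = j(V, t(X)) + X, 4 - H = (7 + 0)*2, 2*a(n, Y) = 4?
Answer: 94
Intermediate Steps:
a(n, Y) = 2 (a(n, Y) = (½)*4 = 2)
t(b) = 2*b (t(b) = (1*b)*2 = b*2 = 2*b)
H = -10 (H = 4 - (7 + 0)*2 = 4 - 7*2 = 4 - 1*14 = 4 - 14 = -10)
E(X, V) = -1 + X
H*(E(-5, 5) - 1*3) + 4 = -10*((-1 - 5) - 1*3) + 4 = -10*(-6 - 3) + 4 = -10*(-9) + 4 = 90 + 4 = 94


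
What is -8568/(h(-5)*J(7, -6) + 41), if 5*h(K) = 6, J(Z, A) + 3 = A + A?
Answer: -8568/23 ≈ -372.52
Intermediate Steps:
J(Z, A) = -3 + 2*A (J(Z, A) = -3 + (A + A) = -3 + 2*A)
h(K) = 6/5 (h(K) = (⅕)*6 = 6/5)
-8568/(h(-5)*J(7, -6) + 41) = -8568/(6*(-3 + 2*(-6))/5 + 41) = -8568/(6*(-3 - 12)/5 + 41) = -8568/((6/5)*(-15) + 41) = -8568/(-18 + 41) = -8568/23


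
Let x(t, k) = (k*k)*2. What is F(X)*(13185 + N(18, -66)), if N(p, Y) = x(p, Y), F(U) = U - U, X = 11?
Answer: 0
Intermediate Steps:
x(t, k) = 2*k**2 (x(t, k) = k**2*2 = 2*k**2)
F(U) = 0
N(p, Y) = 2*Y**2
F(X)*(13185 + N(18, -66)) = 0*(13185 + 2*(-66)**2) = 0*(13185 + 2*4356) = 0*(13185 + 8712) = 0*21897 = 0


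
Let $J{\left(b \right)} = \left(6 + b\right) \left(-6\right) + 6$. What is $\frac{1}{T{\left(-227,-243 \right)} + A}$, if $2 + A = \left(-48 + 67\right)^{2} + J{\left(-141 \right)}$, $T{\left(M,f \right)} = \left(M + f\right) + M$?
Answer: $\frac{1}{478} \approx 0.002092$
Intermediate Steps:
$J{\left(b \right)} = -30 - 6 b$ ($J{\left(b \right)} = \left(-36 - 6 b\right) + 6 = -30 - 6 b$)
$T{\left(M,f \right)} = f + 2 M$
$A = 1175$ ($A = -2 + \left(\left(-48 + 67\right)^{2} - -816\right) = -2 + \left(19^{2} + \left(-30 + 846\right)\right) = -2 + \left(361 + 816\right) = -2 + 1177 = 1175$)
$\frac{1}{T{\left(-227,-243 \right)} + A} = \frac{1}{\left(-243 + 2 \left(-227\right)\right) + 1175} = \frac{1}{\left(-243 - 454\right) + 1175} = \frac{1}{-697 + 1175} = \frac{1}{478}$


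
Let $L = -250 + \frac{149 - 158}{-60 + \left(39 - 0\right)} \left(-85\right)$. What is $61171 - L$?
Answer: $\frac{430202}{7} \approx 61457.0$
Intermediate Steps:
$L = - \frac{2005}{7}$ ($L = -250 + - \frac{9}{-60 + \left(39 + 0\right)} \left(-85\right) = -250 + - \frac{9}{-60 + 39} \left(-85\right) = -250 + - \frac{9}{-21} \left(-85\right) = -250 + \left(-9\right) \left(- \frac{1}{21}\right) \left(-85\right) = -250 + \frac{3}{7} \left(-85\right) = -250 - \frac{255}{7} = - \frac{2005}{7} \approx -286.43$)
$61171 - L = 61171 - - \frac{2005}{7} = 61171 + \frac{2005}{7} = \frac{430202}{7}$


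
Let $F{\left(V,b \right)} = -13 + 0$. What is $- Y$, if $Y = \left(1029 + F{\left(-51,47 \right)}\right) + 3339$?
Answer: $-4355$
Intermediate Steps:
$F{\left(V,b \right)} = -13$
$Y = 4355$ ($Y = \left(1029 - 13\right) + 3339 = 1016 + 3339 = 4355$)
$- Y = \left(-1\right) 4355 = -4355$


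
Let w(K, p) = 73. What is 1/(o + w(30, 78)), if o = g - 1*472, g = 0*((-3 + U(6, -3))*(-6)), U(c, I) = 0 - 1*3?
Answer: -1/399 ≈ -0.0025063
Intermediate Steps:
U(c, I) = -3 (U(c, I) = 0 - 3 = -3)
g = 0 (g = 0*((-3 - 3)*(-6)) = 0*(-6*(-6)) = 0*36 = 0)
o = -472 (o = 0 - 1*472 = 0 - 472 = -472)
1/(o + w(30, 78)) = 1/(-472 + 73) = 1/(-399) = -1/399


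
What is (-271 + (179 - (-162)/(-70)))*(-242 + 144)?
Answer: 46214/5 ≈ 9242.8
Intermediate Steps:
(-271 + (179 - (-162)/(-70)))*(-242 + 144) = (-271 + (179 - (-162)*(-1)/70))*(-98) = (-271 + (179 - 1*81/35))*(-98) = (-271 + (179 - 81/35))*(-98) = (-271 + 6184/35)*(-98) = -3301/35*(-98) = 46214/5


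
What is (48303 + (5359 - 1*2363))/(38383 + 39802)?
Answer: 51299/78185 ≈ 0.65612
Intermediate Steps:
(48303 + (5359 - 1*2363))/(38383 + 39802) = (48303 + (5359 - 2363))/78185 = (48303 + 2996)*(1/78185) = 51299*(1/78185) = 51299/78185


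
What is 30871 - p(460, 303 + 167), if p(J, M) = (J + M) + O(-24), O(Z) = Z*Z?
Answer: 29365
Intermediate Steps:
O(Z) = Z²
p(J, M) = 576 + J + M (p(J, M) = (J + M) + (-24)² = (J + M) + 576 = 576 + J + M)
30871 - p(460, 303 + 167) = 30871 - (576 + 460 + (303 + 167)) = 30871 - (576 + 460 + 470) = 30871 - 1*1506 = 30871 - 1506 = 29365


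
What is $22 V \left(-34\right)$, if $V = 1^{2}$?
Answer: $-748$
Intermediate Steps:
$V = 1$
$22 V \left(-34\right) = 22 \cdot 1 \left(-34\right) = 22 \left(-34\right) = -748$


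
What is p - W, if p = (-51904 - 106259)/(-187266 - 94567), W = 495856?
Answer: -139748425885/281833 ≈ -4.9586e+5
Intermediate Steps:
p = 158163/281833 (p = -158163/(-281833) = -158163*(-1/281833) = 158163/281833 ≈ 0.56119)
p - W = 158163/281833 - 1*495856 = 158163/281833 - 495856 = -139748425885/281833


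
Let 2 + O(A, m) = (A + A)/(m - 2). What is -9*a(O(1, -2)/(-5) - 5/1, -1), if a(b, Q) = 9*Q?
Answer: 81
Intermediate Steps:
O(A, m) = -2 + 2*A/(-2 + m) (O(A, m) = -2 + (A + A)/(m - 2) = -2 + (2*A)/(-2 + m) = -2 + 2*A/(-2 + m))
-9*a(O(1, -2)/(-5) - 5/1, -1) = -81*(-1) = -9*(-9) = 81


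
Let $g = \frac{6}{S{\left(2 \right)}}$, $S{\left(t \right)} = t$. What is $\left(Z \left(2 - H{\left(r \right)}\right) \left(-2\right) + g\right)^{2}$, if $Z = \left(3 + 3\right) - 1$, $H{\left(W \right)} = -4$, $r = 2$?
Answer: $3249$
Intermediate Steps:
$g = 3$ ($g = \frac{6}{2} = 6 \cdot \frac{1}{2} = 3$)
$Z = 5$ ($Z = 6 - 1 = 5$)
$\left(Z \left(2 - H{\left(r \right)}\right) \left(-2\right) + g\right)^{2} = \left(5 \left(2 - -4\right) \left(-2\right) + 3\right)^{2} = \left(5 \left(2 + 4\right) \left(-2\right) + 3\right)^{2} = \left(5 \cdot 6 \left(-2\right) + 3\right)^{2} = \left(30 \left(-2\right) + 3\right)^{2} = \left(-60 + 3\right)^{2} = \left(-57\right)^{2} = 3249$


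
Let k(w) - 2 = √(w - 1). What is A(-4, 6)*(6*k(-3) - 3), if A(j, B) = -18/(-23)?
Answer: 162/23 + 216*I/23 ≈ 7.0435 + 9.3913*I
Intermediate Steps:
k(w) = 2 + √(-1 + w) (k(w) = 2 + √(w - 1) = 2 + √(-1 + w))
A(j, B) = 18/23 (A(j, B) = -18*(-1/23) = 18/23)
A(-4, 6)*(6*k(-3) - 3) = 18*(6*(2 + √(-1 - 3)) - 3)/23 = 18*(6*(2 + √(-4)) - 3)/23 = 18*(6*(2 + 2*I) - 3)/23 = 18*((12 + 12*I) - 3)/23 = 18*(9 + 12*I)/23 = 162/23 + 216*I/23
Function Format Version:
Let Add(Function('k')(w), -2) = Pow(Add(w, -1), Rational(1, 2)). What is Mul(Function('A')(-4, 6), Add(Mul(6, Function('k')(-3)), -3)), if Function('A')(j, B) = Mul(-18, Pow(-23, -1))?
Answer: Add(Rational(162, 23), Mul(Rational(216, 23), I)) ≈ Add(7.0435, Mul(9.3913, I))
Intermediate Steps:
Function('k')(w) = Add(2, Pow(Add(-1, w), Rational(1, 2))) (Function('k')(w) = Add(2, Pow(Add(w, -1), Rational(1, 2))) = Add(2, Pow(Add(-1, w), Rational(1, 2))))
Function('A')(j, B) = Rational(18, 23) (Function('A')(j, B) = Mul(-18, Rational(-1, 23)) = Rational(18, 23))
Mul(Function('A')(-4, 6), Add(Mul(6, Function('k')(-3)), -3)) = Mul(Rational(18, 23), Add(Mul(6, Add(2, Pow(Add(-1, -3), Rational(1, 2)))), -3)) = Mul(Rational(18, 23), Add(Mul(6, Add(2, Pow(-4, Rational(1, 2)))), -3)) = Mul(Rational(18, 23), Add(Mul(6, Add(2, Mul(2, I))), -3)) = Mul(Rational(18, 23), Add(Add(12, Mul(12, I)), -3)) = Mul(Rational(18, 23), Add(9, Mul(12, I))) = Add(Rational(162, 23), Mul(Rational(216, 23), I))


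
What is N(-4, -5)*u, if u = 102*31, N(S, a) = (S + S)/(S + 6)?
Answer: -12648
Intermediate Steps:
N(S, a) = 2*S/(6 + S) (N(S, a) = (2*S)/(6 + S) = 2*S/(6 + S))
u = 3162
N(-4, -5)*u = (2*(-4)/(6 - 4))*3162 = (2*(-4)/2)*3162 = (2*(-4)*(1/2))*3162 = -4*3162 = -12648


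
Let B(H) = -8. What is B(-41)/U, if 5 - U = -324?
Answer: -8/329 ≈ -0.024316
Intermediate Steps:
U = 329 (U = 5 - 1*(-324) = 5 + 324 = 329)
B(-41)/U = -8/329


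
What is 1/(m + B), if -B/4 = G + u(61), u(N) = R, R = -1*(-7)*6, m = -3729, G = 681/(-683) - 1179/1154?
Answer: -394091/1532590365 ≈ -0.00025714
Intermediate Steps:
G = -1591131/788182 (G = 681*(-1/683) - 1179*1/1154 = -681/683 - 1179/1154 = -1591131/788182 ≈ -2.0187)
R = 42 (R = 7*6 = 42)
u(N) = 42
B = -63025026/394091 (B = -4*(-1591131/788182 + 42) = -4*31512513/788182 = -63025026/394091 ≈ -159.93)
1/(m + B) = 1/(-3729 - 63025026/394091) = 1/(-1532590365/394091) = -394091/1532590365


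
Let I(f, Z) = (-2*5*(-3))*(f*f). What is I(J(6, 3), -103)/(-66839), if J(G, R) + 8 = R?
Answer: -750/66839 ≈ -0.011221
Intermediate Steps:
J(G, R) = -8 + R
I(f, Z) = 30*f**2 (I(f, Z) = (-10*(-3))*f**2 = 30*f**2)
I(J(6, 3), -103)/(-66839) = (30*(-8 + 3)**2)/(-66839) = (30*(-5)**2)*(-1/66839) = (30*25)*(-1/66839) = 750*(-1/66839) = -750/66839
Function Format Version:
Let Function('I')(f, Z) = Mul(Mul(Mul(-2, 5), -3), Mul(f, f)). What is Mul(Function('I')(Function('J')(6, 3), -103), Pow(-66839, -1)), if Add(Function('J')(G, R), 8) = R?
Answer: Rational(-750, 66839) ≈ -0.011221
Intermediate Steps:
Function('J')(G, R) = Add(-8, R)
Function('I')(f, Z) = Mul(30, Pow(f, 2)) (Function('I')(f, Z) = Mul(Mul(-10, -3), Pow(f, 2)) = Mul(30, Pow(f, 2)))
Mul(Function('I')(Function('J')(6, 3), -103), Pow(-66839, -1)) = Mul(Mul(30, Pow(Add(-8, 3), 2)), Pow(-66839, -1)) = Mul(Mul(30, Pow(-5, 2)), Rational(-1, 66839)) = Mul(Mul(30, 25), Rational(-1, 66839)) = Mul(750, Rational(-1, 66839)) = Rational(-750, 66839)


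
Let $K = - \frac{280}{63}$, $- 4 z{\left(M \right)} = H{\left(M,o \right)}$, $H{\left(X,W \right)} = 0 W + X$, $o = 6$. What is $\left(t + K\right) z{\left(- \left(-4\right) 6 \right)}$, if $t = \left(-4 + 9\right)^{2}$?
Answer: $- \frac{370}{3} \approx -123.33$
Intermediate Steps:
$H{\left(X,W \right)} = X$ ($H{\left(X,W \right)} = 0 + X = X$)
$z{\left(M \right)} = - \frac{M}{4}$
$t = 25$ ($t = 5^{2} = 25$)
$K = - \frac{40}{9}$ ($K = \left(-280\right) \frac{1}{63} = - \frac{40}{9} \approx -4.4444$)
$\left(t + K\right) z{\left(- \left(-4\right) 6 \right)} = \left(25 - \frac{40}{9}\right) \left(- \frac{\left(-1\right) \left(\left(-4\right) 6\right)}{4}\right) = \frac{185 \left(- \frac{\left(-1\right) \left(-24\right)}{4}\right)}{9} = \frac{185 \left(\left(- \frac{1}{4}\right) 24\right)}{9} = \frac{185}{9} \left(-6\right) = - \frac{370}{3}$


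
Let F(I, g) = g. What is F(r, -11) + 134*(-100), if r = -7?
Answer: -13411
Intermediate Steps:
F(r, -11) + 134*(-100) = -11 + 134*(-100) = -11 - 13400 = -13411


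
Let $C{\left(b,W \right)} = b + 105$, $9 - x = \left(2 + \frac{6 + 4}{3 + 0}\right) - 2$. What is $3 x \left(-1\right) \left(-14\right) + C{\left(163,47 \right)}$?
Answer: $506$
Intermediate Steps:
$x = \frac{17}{3}$ ($x = 9 - \left(\left(2 + \frac{6 + 4}{3 + 0}\right) - 2\right) = 9 - \left(\left(2 + \frac{10}{3}\right) - 2\right) = 9 - \left(\frac{16}{3} - 2\right) = 9 - \frac{10}{3} = \frac{17}{3} \approx 5.6667$)
$C{\left(b,W \right)} = 105 + b$
$3 x \left(-1\right) \left(-14\right) + C{\left(163,47 \right)} = 3 \cdot \frac{17}{3} \left(-1\right) \left(-14\right) + \left(105 + 163\right) = 17 \left(-1\right) \left(-14\right) + 268 = \left(-17\right) \left(-14\right) + 268 = 238 + 268 = 506$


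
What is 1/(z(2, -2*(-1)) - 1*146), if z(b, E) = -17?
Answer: -1/163 ≈ -0.0061350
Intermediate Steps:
1/(z(2, -2*(-1)) - 1*146) = 1/(-17 - 1*146) = 1/(-17 - 146) = 1/(-163) = -1/163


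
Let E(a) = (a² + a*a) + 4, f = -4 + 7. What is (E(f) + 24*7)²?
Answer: 36100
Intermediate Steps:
f = 3
E(a) = 4 + 2*a² (E(a) = (a² + a²) + 4 = 2*a² + 4 = 4 + 2*a²)
(E(f) + 24*7)² = ((4 + 2*3²) + 24*7)² = ((4 + 2*9) + 168)² = ((4 + 18) + 168)² = (22 + 168)² = 190² = 36100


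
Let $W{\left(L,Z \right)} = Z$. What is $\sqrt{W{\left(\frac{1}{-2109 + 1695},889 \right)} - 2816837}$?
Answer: $2 i \sqrt{703987} \approx 1678.1 i$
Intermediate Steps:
$\sqrt{W{\left(\frac{1}{-2109 + 1695},889 \right)} - 2816837} = \sqrt{889 - 2816837} = \sqrt{-2815948} = 2 i \sqrt{703987}$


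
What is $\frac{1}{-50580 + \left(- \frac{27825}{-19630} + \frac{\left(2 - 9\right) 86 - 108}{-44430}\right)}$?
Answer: $- \frac{17443218}{882252962399} \approx -1.9771 \cdot 10^{-5}$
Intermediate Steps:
$\frac{1}{-50580 + \left(- \frac{27825}{-19630} + \frac{\left(2 - 9\right) 86 - 108}{-44430}\right)} = \frac{1}{-50580 + \left(\left(-27825\right) \left(- \frac{1}{19630}\right) + \left(\left(-7\right) 86 - 108\right) \left(- \frac{1}{44430}\right)\right)} = \frac{1}{-50580 + \left(\frac{5565}{3926} + \left(-602 - 108\right) \left(- \frac{1}{44430}\right)\right)} = \frac{1}{-50580 + \left(\frac{5565}{3926} - - \frac{71}{4443}\right)} = \frac{1}{-50580 + \left(\frac{5565}{3926} + \frac{71}{4443}\right)} = \frac{1}{-50580 + \frac{25004041}{17443218}} = \frac{1}{- \frac{882252962399}{17443218}} = - \frac{17443218}{882252962399}$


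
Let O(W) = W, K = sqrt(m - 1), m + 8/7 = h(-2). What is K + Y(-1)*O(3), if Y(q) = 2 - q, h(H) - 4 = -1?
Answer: 9 + sqrt(42)/7 ≈ 9.9258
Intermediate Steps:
h(H) = 3 (h(H) = 4 - 1 = 3)
m = 13/7 (m = -8/7 + 3 = 13/7 ≈ 1.8571)
K = sqrt(42)/7 (K = sqrt(13/7 - 1) = sqrt(6/7) = sqrt(42)/7 ≈ 0.92582)
K + Y(-1)*O(3) = sqrt(42)/7 + (2 - 1*(-1))*3 = sqrt(42)/7 + (2 + 1)*3 = sqrt(42)/7 + 3*3 = sqrt(42)/7 + 9 = 9 + sqrt(42)/7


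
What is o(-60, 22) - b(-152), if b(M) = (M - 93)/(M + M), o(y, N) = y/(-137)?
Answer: -15325/41648 ≈ -0.36796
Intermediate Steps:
o(y, N) = -y/137 (o(y, N) = y*(-1/137) = -y/137)
b(M) = (-93 + M)/(2*M) (b(M) = (-93 + M)/((2*M)) = (-93 + M)*(1/(2*M)) = (-93 + M)/(2*M))
o(-60, 22) - b(-152) = -1/137*(-60) - (-93 - 152)/(2*(-152)) = 60/137 - (-1)*(-245)/(2*152) = 60/137 - 1*245/304 = 60/137 - 245/304 = -15325/41648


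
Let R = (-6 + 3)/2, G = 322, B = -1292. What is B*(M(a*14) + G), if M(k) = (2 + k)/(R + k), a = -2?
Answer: -24612600/59 ≈ -4.1716e+5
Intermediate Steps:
R = -3/2 (R = -3*½ = -3/2 ≈ -1.5000)
M(k) = (2 + k)/(-3/2 + k)
B*(M(a*14) + G) = -1292*(2*(2 - 2*14)/(-3 + 2*(-2*14)) + 322) = -1292*(2*(2 - 28)/(-3 + 2*(-28)) + 322) = -1292*(2*(-26)/(-3 - 56) + 322) = -1292*(2*(-26)/(-59) + 322) = -1292*(2*(-1/59)*(-26) + 322) = -1292*(52/59 + 322) = -1292*19050/59 = -24612600/59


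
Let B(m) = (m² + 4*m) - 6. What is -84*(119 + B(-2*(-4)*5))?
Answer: -157332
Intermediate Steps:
B(m) = -6 + m² + 4*m
-84*(119 + B(-2*(-4)*5)) = -84*(119 + (-6 + (-2*(-4)*5)² + 4*(-2*(-4)*5))) = -84*(119 + (-6 + (8*5)² + 4*(8*5))) = -84*(119 + (-6 + 40² + 4*40)) = -84*(119 + (-6 + 1600 + 160)) = -84*(119 + 1754) = -84*1873 = -157332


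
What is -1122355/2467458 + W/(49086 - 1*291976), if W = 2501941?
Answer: -1611510785482/149830218405 ≈ -10.756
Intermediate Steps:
-1122355/2467458 + W/(49086 - 1*291976) = -1122355/2467458 + 2501941/(49086 - 1*291976) = -1122355*1/2467458 + 2501941/(49086 - 291976) = -1122355/2467458 + 2501941/(-242890) = -1122355/2467458 + 2501941*(-1/242890) = -1122355/2467458 - 2501941/242890 = -1611510785482/149830218405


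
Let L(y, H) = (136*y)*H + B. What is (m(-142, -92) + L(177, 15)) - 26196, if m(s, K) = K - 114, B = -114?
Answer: 334564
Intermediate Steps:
m(s, K) = -114 + K
L(y, H) = -114 + 136*H*y (L(y, H) = (136*y)*H - 114 = 136*H*y - 114 = -114 + 136*H*y)
(m(-142, -92) + L(177, 15)) - 26196 = ((-114 - 92) + (-114 + 136*15*177)) - 26196 = (-206 + (-114 + 361080)) - 26196 = (-206 + 360966) - 26196 = 360760 - 26196 = 334564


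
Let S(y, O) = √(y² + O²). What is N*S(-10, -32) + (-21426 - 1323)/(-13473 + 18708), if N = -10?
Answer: -7583/1745 - 20*√281 ≈ -339.61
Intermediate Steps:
S(y, O) = √(O² + y²)
N*S(-10, -32) + (-21426 - 1323)/(-13473 + 18708) = -10*√((-32)² + (-10)²) + (-21426 - 1323)/(-13473 + 18708) = -10*√(1024 + 100) - 22749/5235 = -20*√281 - 22749*1/5235 = -20*√281 - 7583/1745 = -7583/1745 - 20*√281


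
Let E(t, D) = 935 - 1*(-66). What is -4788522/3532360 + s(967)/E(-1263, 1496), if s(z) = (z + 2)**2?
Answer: 127382883363/135995860 ≈ 936.67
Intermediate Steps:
s(z) = (2 + z)**2
E(t, D) = 1001 (E(t, D) = 935 + 66 = 1001)
-4788522/3532360 + s(967)/E(-1263, 1496) = -4788522/3532360 + (2 + 967)**2/1001 = -4788522*1/3532360 + 969**2*(1/1001) = -2394261/1766180 + 938961*(1/1001) = -2394261/1766180 + 938961/1001 = 127382883363/135995860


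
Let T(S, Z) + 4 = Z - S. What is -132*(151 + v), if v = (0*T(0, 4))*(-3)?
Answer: -19932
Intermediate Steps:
T(S, Z) = -4 + Z - S (T(S, Z) = -4 + (Z - S) = -4 + Z - S)
v = 0 (v = (0*(-4 + 4 - 1*0))*(-3) = (0*(-4 + 4 + 0))*(-3) = (0*0)*(-3) = 0*(-3) = 0)
-132*(151 + v) = -132*(151 + 0) = -132*151 = -19932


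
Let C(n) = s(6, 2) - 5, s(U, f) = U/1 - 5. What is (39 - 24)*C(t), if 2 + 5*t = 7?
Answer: -60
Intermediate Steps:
t = 1 (t = -⅖ + (⅕)*7 = -⅖ + 7/5 = 1)
s(U, f) = -5 + U (s(U, f) = 1*U - 5 = U - 5 = -5 + U)
C(n) = -4 (C(n) = (-5 + 6) - 5 = 1 - 5 = -4)
(39 - 24)*C(t) = (39 - 24)*(-4) = 15*(-4) = -60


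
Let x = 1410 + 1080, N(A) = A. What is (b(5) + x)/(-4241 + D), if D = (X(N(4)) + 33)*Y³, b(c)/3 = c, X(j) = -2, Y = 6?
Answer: 501/491 ≈ 1.0204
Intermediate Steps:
b(c) = 3*c
x = 2490
D = 6696 (D = (-2 + 33)*6³ = 31*216 = 6696)
(b(5) + x)/(-4241 + D) = (3*5 + 2490)/(-4241 + 6696) = (15 + 2490)/2455 = 2505*(1/2455) = 501/491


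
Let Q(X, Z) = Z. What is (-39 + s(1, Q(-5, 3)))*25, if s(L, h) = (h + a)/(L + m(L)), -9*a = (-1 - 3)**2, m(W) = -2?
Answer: -9050/9 ≈ -1005.6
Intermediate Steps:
a = -16/9 (a = -(-1 - 3)**2/9 = -1/9*(-4)**2 = -1/9*16 = -16/9 ≈ -1.7778)
s(L, h) = (-16/9 + h)/(-2 + L) (s(L, h) = (h - 16/9)/(L - 2) = (-16/9 + h)/(-2 + L))
(-39 + s(1, Q(-5, 3)))*25 = (-39 + (-16/9 + 3)/(-2 + 1))*25 = (-39 + (11/9)/(-1))*25 = (-39 - 1*11/9)*25 = (-39 - 11/9)*25 = -362/9*25 = -9050/9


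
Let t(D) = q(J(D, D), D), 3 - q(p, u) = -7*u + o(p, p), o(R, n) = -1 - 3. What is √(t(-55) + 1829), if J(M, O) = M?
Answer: √1451 ≈ 38.092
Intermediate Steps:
o(R, n) = -4
q(p, u) = 7 + 7*u (q(p, u) = 3 - (-7*u - 4) = 3 - (-4 - 7*u) = 3 + (4 + 7*u) = 7 + 7*u)
t(D) = 7 + 7*D
√(t(-55) + 1829) = √((7 + 7*(-55)) + 1829) = √((7 - 385) + 1829) = √(-378 + 1829) = √1451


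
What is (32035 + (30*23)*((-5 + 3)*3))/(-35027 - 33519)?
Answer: -27895/68546 ≈ -0.40695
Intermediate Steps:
(32035 + (30*23)*((-5 + 3)*3))/(-35027 - 33519) = (32035 + 690*(-2*3))/(-68546) = (32035 + 690*(-6))*(-1/68546) = (32035 - 4140)*(-1/68546) = 27895*(-1/68546) = -27895/68546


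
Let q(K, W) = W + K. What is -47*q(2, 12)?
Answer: -658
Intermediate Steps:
q(K, W) = K + W
-47*q(2, 12) = -47*(2 + 12) = -47*14 = -658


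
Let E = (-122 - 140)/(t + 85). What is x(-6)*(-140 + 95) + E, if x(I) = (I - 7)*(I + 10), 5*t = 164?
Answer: 1376950/589 ≈ 2337.8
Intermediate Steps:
t = 164/5 (t = (⅕)*164 = 164/5 ≈ 32.800)
x(I) = (-7 + I)*(10 + I)
E = -1310/589 (E = (-122 - 140)/(164/5 + 85) = -262/589/5 = -262*5/589 = -1310/589 ≈ -2.2241)
x(-6)*(-140 + 95) + E = (-70 + (-6)² + 3*(-6))*(-140 + 95) - 1310/589 = (-70 + 36 - 18)*(-45) - 1310/589 = -52*(-45) - 1310/589 = 2340 - 1310/589 = 1376950/589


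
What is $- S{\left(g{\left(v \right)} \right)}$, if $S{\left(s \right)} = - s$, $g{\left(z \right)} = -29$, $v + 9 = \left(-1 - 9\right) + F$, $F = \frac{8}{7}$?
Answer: $-29$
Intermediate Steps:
$F = \frac{8}{7}$ ($F = 8 \cdot \frac{1}{7} = \frac{8}{7} \approx 1.1429$)
$v = - \frac{125}{7}$ ($v = -9 + \left(\left(-1 - 9\right) + \frac{8}{7}\right) = -9 + \left(-10 + \frac{8}{7}\right) = -9 - \frac{62}{7} = - \frac{125}{7} \approx -17.857$)
$- S{\left(g{\left(v \right)} \right)} = - \left(-1\right) \left(-29\right) = \left(-1\right) 29 = -29$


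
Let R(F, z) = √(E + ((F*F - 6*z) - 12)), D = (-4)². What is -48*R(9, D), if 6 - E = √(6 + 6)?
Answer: -48*I*√(21 + 2*√3) ≈ -237.41*I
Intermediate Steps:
D = 16
E = 6 - 2*√3 (E = 6 - √(6 + 6) = 6 - √12 = 6 - 2*√3 ≈ 2.5359)
R(F, z) = √(-6 + F² - 6*z - 2*√3) (R(F, z) = √((6 - 2*√3) + ((F*F - 6*z) - 12)) = √((6 - 2*√3) + ((F² - 6*z) - 12)) = √((6 - 2*√3) + (-12 + F² - 6*z)) = √(-6 + F² - 6*z - 2*√3))
-48*R(9, D) = -48*√(-6 + 9² - 6*16 - 2*√3) = -48*√(-6 + 81 - 96 - 2*√3) = -48*√(-21 - 2*√3)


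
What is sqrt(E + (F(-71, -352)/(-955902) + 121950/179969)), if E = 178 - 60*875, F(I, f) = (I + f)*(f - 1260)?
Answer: I*sqrt(43013450206214164140947690)/28672121173 ≈ 228.74*I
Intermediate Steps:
F(I, f) = (-1260 + f)*(I + f) (F(I, f) = (I + f)*(-1260 + f) = (-1260 + f)*(I + f))
E = -52322 (E = 178 - 52500 = -52322)
sqrt(E + (F(-71, -352)/(-955902) + 121950/179969)) = sqrt(-52322 + (((-352)**2 - 1260*(-71) - 1260*(-352) - 71*(-352))/(-955902) + 121950/179969)) = sqrt(-52322 + ((123904 + 89460 + 443520 + 24992)*(-1/955902) + 121950*(1/179969))) = sqrt(-52322 + (681876*(-1/955902) + 121950/179969)) = sqrt(-52322 + (-113646/159317 + 121950/179969)) = sqrt(-52322 - 1024048824/28672121173) = sqrt(-1500183748062530/28672121173) = I*sqrt(43013450206214164140947690)/28672121173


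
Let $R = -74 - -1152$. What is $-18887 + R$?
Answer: $-17809$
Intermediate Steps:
$R = 1078$ ($R = -74 + 1152 = 1078$)
$-18887 + R = -18887 + 1078 = -17809$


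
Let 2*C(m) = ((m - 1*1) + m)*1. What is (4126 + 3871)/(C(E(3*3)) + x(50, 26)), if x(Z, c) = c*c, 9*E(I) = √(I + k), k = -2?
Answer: 250034202/21120179 - 287892*√7/147841253 ≈ 11.833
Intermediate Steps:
E(I) = √(-2 + I)/9 (E(I) = √(I - 2)/9 = √(-2 + I)/9)
x(Z, c) = c²
C(m) = -½ + m (C(m) = (((m - 1*1) + m)*1)/2 = (((m - 1) + m)*1)/2 = (((-1 + m) + m)*1)/2 = ((-1 + 2*m)*1)/2 = (-1 + 2*m)/2 = -½ + m)
(4126 + 3871)/(C(E(3*3)) + x(50, 26)) = (4126 + 3871)/((-½ + √(-2 + 3*3)/9) + 26²) = 7997/((-½ + √(-2 + 9)/9) + 676) = 7997/((-½ + √7/9) + 676) = 7997/(1351/2 + √7/9)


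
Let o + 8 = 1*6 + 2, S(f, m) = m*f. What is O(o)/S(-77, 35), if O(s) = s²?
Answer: 0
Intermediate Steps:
S(f, m) = f*m
o = 0 (o = -8 + (1*6 + 2) = -8 + (6 + 2) = -8 + 8 = 0)
O(o)/S(-77, 35) = 0²/((-77*35)) = 0/(-2695) = 0*(-1/2695) = 0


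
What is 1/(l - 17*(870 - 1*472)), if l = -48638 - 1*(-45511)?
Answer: -1/9893 ≈ -0.00010108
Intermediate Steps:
l = -3127 (l = -48638 + 45511 = -3127)
1/(l - 17*(870 - 1*472)) = 1/(-3127 - 17*(870 - 1*472)) = 1/(-3127 - 17*(870 - 472)) = 1/(-3127 - 17*398) = 1/(-3127 - 6766) = 1/(-9893) = -1/9893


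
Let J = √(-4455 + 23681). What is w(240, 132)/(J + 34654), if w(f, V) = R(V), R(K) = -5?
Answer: -17327/120088049 + √19226/240176098 ≈ -0.00014371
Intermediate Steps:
w(f, V) = -5
J = √19226 ≈ 138.66
w(240, 132)/(J + 34654) = -5/(√19226 + 34654) = -5/(34654 + √19226)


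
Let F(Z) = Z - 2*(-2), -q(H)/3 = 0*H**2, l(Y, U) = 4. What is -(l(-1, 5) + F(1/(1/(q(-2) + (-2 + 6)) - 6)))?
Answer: -180/23 ≈ -7.8261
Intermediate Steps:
q(H) = 0 (q(H) = -0*H**2 = -3*0 = 0)
F(Z) = 4 + Z (F(Z) = Z - 1*(-4) = Z + 4 = 4 + Z)
-(l(-1, 5) + F(1/(1/(q(-2) + (-2 + 6)) - 6))) = -(4 + (4 + 1/(1/(0 + (-2 + 6)) - 6))) = -(4 + (4 + 1/(1/(0 + 4) - 6))) = -(4 + (4 + 1/(1/4 - 6))) = -(4 + (4 + 1/(-23/4))) = -(4 + (4 - 4/23)) = -(4 + 88/23) = -1*180/23 = -180/23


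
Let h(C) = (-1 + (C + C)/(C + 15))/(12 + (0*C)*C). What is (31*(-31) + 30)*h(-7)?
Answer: 10241/48 ≈ 213.35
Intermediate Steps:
h(C) = -1/12 + C/(6*(15 + C)) (h(C) = (-1 + (2*C)/(15 + C))/(12 + 0*C) = (-1 + 2*C/(15 + C))/(12 + 0) = (-1 + 2*C/(15 + C))/12 = (-1 + 2*C/(15 + C))*(1/12) = -1/12 + C/(6*(15 + C)))
(31*(-31) + 30)*h(-7) = (31*(-31) + 30)*((-15 - 7)/(12*(15 - 7))) = (-961 + 30)*((1/12)*(-22)/8) = -931*(-22)/(12*8) = -931*(-11/48) = 10241/48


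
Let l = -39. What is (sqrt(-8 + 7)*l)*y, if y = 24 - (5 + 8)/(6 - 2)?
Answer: -3237*I/4 ≈ -809.25*I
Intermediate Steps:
y = 83/4 (y = 24 - 13/4 = 83/4 ≈ 20.750)
(sqrt(-8 + 7)*l)*y = (sqrt(-8 + 7)*(-39))*(83/4) = (sqrt(-1)*(-39))*(83/4) = (I*(-39))*(83/4) = -39*I*(83/4) = -3237*I/4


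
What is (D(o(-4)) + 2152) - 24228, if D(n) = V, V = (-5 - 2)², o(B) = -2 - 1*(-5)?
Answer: -22027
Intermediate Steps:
o(B) = 3 (o(B) = -2 + 5 = 3)
V = 49 (V = (-7)² = 49)
D(n) = 49
(D(o(-4)) + 2152) - 24228 = (49 + 2152) - 24228 = 2201 - 24228 = -22027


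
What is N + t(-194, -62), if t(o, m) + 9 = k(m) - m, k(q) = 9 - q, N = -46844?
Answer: -46720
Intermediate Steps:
t(o, m) = -2*m (t(o, m) = -9 + ((9 - m) - m) = -9 + (9 - 2*m) = -2*m)
N + t(-194, -62) = -46844 - 2*(-62) = -46844 + 124 = -46720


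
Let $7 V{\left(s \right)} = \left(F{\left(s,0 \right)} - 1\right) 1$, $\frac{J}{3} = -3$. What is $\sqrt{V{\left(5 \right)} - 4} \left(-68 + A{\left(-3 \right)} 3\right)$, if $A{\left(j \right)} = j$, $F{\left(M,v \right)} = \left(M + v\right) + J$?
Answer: $- 11 i \sqrt{231} \approx - 167.19 i$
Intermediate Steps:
$J = -9$ ($J = 3 \left(-3\right) = -9$)
$F{\left(M,v \right)} = -9 + M + v$ ($F{\left(M,v \right)} = \left(M + v\right) - 9 = -9 + M + v$)
$V{\left(s \right)} = - \frac{10}{7} + \frac{s}{7}$ ($V{\left(s \right)} = \frac{\left(\left(-9 + s + 0\right) - 1\right) 1}{7} = \frac{\left(\left(-9 + s\right) - 1\right) 1}{7} = \frac{\left(-10 + s\right) 1}{7} = \frac{-10 + s}{7} = - \frac{10}{7} + \frac{s}{7}$)
$\sqrt{V{\left(5 \right)} - 4} \left(-68 + A{\left(-3 \right)} 3\right) = \sqrt{\left(- \frac{10}{7} + \frac{1}{7} \cdot 5\right) - 4} \left(-68 - 9\right) = \sqrt{\left(- \frac{10}{7} + \frac{5}{7}\right) - 4} \left(-68 - 9\right) = \sqrt{- \frac{5}{7} - 4} \left(-77\right) = \sqrt{- \frac{33}{7}} \left(-77\right) = \frac{i \sqrt{231}}{7} \left(-77\right) = - 11 i \sqrt{231}$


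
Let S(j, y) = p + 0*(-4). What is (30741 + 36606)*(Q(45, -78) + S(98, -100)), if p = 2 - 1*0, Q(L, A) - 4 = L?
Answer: 3434697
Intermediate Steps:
Q(L, A) = 4 + L
p = 2 (p = 2 + 0 = 2)
S(j, y) = 2 (S(j, y) = 2 + 0*(-4) = 2 + 0 = 2)
(30741 + 36606)*(Q(45, -78) + S(98, -100)) = (30741 + 36606)*((4 + 45) + 2) = 67347*(49 + 2) = 67347*51 = 3434697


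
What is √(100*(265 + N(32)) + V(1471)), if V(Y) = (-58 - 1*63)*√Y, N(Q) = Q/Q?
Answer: √(26600 - 121*√1471) ≈ 148.19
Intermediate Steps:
N(Q) = 1
V(Y) = -121*√Y (V(Y) = (-58 - 63)*√Y = -121*√Y)
√(100*(265 + N(32)) + V(1471)) = √(100*(265 + 1) - 121*√1471) = √(100*266 - 121*√1471) = √(26600 - 121*√1471)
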